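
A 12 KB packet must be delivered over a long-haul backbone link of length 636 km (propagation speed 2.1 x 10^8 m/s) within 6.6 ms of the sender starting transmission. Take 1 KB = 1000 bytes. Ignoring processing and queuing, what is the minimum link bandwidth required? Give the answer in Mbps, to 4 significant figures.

L = 96000 bits.
Propagation delay = 636000 / 210000000 = 3.02857 ms.
Transmission budget = 6.6 − 3.02857 = 3.57143 ms.
R ≥ L / t_tx = 96000 bits / 0.00357143 s = 26.88 Mbps.

26.88 Mbps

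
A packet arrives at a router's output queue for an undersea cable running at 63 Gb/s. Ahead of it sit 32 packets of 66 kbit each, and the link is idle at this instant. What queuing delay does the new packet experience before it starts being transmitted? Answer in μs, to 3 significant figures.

Each queued packet: L/R = 66000/63000000000 = 1.04762 μs.
32 queued → 33.5238 μs.
Queuing delay = 33.5 μs.

33.5 μs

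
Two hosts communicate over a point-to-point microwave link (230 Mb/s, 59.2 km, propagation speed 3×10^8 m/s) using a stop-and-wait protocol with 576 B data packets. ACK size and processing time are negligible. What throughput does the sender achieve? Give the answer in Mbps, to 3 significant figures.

11.1 Mbps

t_tx = L/R = 4608/230000000 = 2.00348e-05 s.
t_prop = 59200/300000000 = 0.000197333 s; RTT = 0.000394667 s.
Cycle = t_tx + RTT = 0.000414701 s.
Throughput = L / cycle = 4608 / 0.000414701 = 11.1 Mbps.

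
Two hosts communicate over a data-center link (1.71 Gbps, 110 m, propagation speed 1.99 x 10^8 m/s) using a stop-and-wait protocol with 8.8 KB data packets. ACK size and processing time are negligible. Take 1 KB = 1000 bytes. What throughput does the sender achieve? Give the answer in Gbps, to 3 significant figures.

t_tx = L/R = 70400/1710000000 = 4.11696e-05 s.
t_prop = 110/199000000 = 5.52764e-07 s; RTT = 1.10553e-06 s.
Cycle = t_tx + RTT = 4.22751e-05 s.
Throughput = L / cycle = 70400 / 4.22751e-05 = 1.67 Gbps.

1.67 Gbps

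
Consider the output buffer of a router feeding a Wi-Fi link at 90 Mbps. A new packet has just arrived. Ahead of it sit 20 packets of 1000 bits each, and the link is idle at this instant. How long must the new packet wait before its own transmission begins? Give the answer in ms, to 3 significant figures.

0.222 ms

Each queued packet: L/R = 1000/90000000 = 0.0111111 ms.
20 queued → 0.222222 ms.
Queuing delay = 0.222 ms.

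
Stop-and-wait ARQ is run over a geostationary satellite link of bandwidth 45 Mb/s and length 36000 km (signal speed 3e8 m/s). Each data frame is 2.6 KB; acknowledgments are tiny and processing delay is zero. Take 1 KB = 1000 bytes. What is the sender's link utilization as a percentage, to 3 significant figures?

0.192 %

t_tx = L/R = 20800/45000000 = 0.000462222 s.
t_prop = 36000000/300000000 = 0.12 s; RTT = 0.24 s.
Cycle = t_tx + RTT = 0.240462 s.
Utilization = t_tx / cycle = 0.000462222/0.240462 = 0.192 %.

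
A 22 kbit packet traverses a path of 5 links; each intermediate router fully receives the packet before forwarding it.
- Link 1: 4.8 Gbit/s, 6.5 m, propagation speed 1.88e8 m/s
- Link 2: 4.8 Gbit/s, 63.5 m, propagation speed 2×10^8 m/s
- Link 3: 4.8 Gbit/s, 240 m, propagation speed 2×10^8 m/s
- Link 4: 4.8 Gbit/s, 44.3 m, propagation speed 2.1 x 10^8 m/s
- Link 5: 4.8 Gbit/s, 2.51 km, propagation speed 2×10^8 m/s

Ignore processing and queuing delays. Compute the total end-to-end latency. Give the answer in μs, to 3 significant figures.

37.2 μs

L = 22000 bits.
Transmission delay per hop = L/R = 22000/4800000000 = 4.58333 μs; 5 hops → 22.9167 μs.
Propagation delays (d/s per hop): 0.0345745, 0.3175, 1.2, 0.210952, 12.55 μs; sum = 14.313 μs.
End-to-end = 37.2 μs.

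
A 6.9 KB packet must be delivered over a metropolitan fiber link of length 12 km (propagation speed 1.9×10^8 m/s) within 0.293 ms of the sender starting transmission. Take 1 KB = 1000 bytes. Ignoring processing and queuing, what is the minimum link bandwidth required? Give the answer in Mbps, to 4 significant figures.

L = 55200 bits.
Propagation delay = 12000 / 190000000 = 0.0631579 ms.
Transmission budget = 0.293 − 0.0631579 = 0.229842 ms.
R ≥ L / t_tx = 55200 bits / 0.000229842 s = 240.2 Mbps.

240.2 Mbps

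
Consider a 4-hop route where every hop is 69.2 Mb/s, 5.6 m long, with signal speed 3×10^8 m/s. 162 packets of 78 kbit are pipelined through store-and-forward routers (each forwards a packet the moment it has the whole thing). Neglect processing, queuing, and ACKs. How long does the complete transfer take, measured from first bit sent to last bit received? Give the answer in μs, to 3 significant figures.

Per-hop transmission t_tx = L/R = 78000/69200000 = 1127.17 μs.
Per-hop propagation t_prop = 5.6/300000000 = 0.0186667 μs.
Pipeline fill: first packet needs 4·t_tx to clear all hops; remaining 161 packets each add one t_tx.
Total = (4+162-1)·t_tx + 4·t_prop = 165·1127.17 + 4·0.0186667 = 186000 μs.

186000 μs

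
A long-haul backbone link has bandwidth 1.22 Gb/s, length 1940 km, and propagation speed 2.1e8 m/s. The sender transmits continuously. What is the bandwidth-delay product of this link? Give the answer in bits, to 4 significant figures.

Propagation delay = 1940000 / 210000000 = 0.0092381 s.
BDP = R × t_prop = 1220000000 × 0.0092381 = 11270500 bits.

11270000 bits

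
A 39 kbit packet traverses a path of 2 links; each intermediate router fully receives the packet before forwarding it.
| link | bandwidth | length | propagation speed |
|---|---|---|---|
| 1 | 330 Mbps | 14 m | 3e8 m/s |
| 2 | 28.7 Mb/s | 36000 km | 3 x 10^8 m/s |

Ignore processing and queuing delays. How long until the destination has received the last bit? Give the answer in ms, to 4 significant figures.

L = 39000 bits.
Transmission delays (L/R per hop): 0.118182, 1.35889 ms; sum = 1.47707 ms.
Propagation delays (d/s per hop): 4.66667e-05, 120 ms; sum = 120 ms.
End-to-end = 121.5 ms.

121.5 ms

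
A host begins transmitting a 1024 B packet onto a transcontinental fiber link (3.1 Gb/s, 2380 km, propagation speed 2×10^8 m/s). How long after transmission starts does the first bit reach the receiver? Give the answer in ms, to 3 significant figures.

11.9 ms

First bit experiences only propagation delay: d/s = 2380000/200000000 = 11.9 ms.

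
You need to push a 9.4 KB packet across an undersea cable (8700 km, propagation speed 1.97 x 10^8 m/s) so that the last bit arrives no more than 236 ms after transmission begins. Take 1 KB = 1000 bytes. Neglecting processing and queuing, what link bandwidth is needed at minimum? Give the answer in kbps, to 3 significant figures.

392 kbps

L = 75200 bits.
Propagation delay = 8700000 / 197000000 = 44.1624 ms.
Transmission budget = 236 − 44.1624 = 191.838 ms.
R ≥ L / t_tx = 75200 bits / 0.191838 s = 392 kbps.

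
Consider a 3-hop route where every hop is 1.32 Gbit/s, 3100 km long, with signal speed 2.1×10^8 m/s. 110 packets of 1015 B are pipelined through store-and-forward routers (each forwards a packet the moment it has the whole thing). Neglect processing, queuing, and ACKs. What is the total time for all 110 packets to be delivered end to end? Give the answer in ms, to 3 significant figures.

45.0 ms

Per-hop transmission t_tx = L/R = 8120/1320000000 = 0.00615152 ms.
Per-hop propagation t_prop = 3100000/210000000 = 14.7619 ms.
Pipeline fill: first packet needs 3·t_tx to clear all hops; remaining 109 packets each add one t_tx.
Total = (3+110-1)·t_tx + 3·t_prop = 112·0.00615152 + 3·14.7619 = 45.0 ms.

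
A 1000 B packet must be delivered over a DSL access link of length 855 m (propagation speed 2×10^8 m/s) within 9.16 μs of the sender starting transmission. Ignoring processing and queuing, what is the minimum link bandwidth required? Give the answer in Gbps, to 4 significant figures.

1.638 Gbps

L = 8000 bits.
Propagation delay = 855 / 200000000 = 4.275 μs.
Transmission budget = 9.16 − 4.275 = 4.885 μs.
R ≥ L / t_tx = 8000 bits / 4.885e-06 s = 1.638 Gbps.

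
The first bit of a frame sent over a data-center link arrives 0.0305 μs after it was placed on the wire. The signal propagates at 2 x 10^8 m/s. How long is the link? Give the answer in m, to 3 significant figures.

6.10 m

d = s × t_prop = 200000000 × 3.05e-08 = 6.10 m.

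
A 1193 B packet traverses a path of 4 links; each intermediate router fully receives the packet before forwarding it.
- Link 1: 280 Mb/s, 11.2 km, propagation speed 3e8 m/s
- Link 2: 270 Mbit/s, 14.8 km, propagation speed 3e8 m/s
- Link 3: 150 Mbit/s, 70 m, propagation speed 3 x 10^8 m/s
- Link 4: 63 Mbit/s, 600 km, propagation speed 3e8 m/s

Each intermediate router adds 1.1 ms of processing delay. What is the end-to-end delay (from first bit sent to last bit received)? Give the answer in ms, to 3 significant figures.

L = 1193 × 8 = 9544 bits.
Transmission delays (L/R per hop): 0.0340857, 0.0353481, 0.0636267, 0.151492 ms; sum = 0.284553 ms.
Propagation delays (d/s per hop): 0.0373333, 0.0493333, 0.000233333, 2 ms; sum = 2.0869 ms.
Processing at 3 router(s): 3 × 1.1 ms = 3.3 ms.
End-to-end = 5.67 ms.

5.67 ms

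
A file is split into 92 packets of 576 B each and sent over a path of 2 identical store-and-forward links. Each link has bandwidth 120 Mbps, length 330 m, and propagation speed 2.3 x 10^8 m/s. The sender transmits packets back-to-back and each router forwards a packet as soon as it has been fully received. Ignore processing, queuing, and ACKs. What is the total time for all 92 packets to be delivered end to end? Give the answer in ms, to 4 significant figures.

Per-hop transmission t_tx = L/R = 4608/120000000 = 0.0384 ms.
Per-hop propagation t_prop = 330/2.3e+08 = 0.00143478 ms.
Pipeline fill: first packet needs 2·t_tx to clear all hops; remaining 91 packets each add one t_tx.
Total = (2+92-1)·t_tx + 2·t_prop = 93·0.0384 + 2·0.00143478 = 3.574 ms.

3.574 ms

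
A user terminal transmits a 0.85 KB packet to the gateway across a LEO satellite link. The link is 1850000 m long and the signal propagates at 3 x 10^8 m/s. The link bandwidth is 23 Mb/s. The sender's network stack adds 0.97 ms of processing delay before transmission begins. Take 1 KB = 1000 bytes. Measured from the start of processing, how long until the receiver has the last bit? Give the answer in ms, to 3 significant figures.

L = 6800 bits.
Transmission delay = L/R = 6800 / 23000000 = 0.295652 ms.
Propagation delay = d/s = 1850000 m / 300000000 m/s = 6.16667 ms.
Plus processing delay 0.97 ms = 0.97 ms.
Total = 7.43 ms.

7.43 ms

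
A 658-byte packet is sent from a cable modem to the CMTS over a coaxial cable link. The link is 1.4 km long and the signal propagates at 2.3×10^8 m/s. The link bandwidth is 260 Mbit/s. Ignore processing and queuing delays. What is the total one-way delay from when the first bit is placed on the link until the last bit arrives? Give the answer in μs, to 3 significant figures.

26.3 μs

L = 658 × 8 = 5264 bits.
Transmission delay = L/R = 5264 / 260000000 = 20.2462 μs.
Propagation delay = d/s = 1400 m / 2.3e+08 m/s = 6.08696 μs.
Total = 26.3 μs.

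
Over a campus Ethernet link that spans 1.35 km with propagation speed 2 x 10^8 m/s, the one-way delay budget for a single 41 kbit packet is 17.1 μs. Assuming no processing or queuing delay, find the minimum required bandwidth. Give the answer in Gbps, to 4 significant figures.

3.961 Gbps

Propagation delay = 1350 / 200000000 = 6.75 μs.
Transmission budget = 17.1 − 6.75 = 10.35 μs.
R ≥ L / t_tx = 41000 bits / 1.035e-05 s = 3.961 Gbps.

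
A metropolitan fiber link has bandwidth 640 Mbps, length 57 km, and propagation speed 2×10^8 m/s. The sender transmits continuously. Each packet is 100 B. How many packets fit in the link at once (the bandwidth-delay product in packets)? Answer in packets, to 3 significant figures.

Propagation delay = 57000 / 200000000 = 0.000285 s.
BDP = R × t_prop = 640000000 × 0.000285 = 182400 bits.
In packets of 800 bits: 228 packets.

228 packets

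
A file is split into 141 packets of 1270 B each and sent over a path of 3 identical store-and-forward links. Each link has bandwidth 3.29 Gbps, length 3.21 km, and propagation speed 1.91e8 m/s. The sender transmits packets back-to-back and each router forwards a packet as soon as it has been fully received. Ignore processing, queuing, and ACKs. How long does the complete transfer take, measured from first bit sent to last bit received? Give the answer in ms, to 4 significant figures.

0.4920 ms

Per-hop transmission t_tx = L/R = 10160/3290000000 = 0.00308815 ms.
Per-hop propagation t_prop = 3210/191000000 = 0.0168063 ms.
Pipeline fill: first packet needs 3·t_tx to clear all hops; remaining 140 packets each add one t_tx.
Total = (3+141-1)·t_tx + 3·t_prop = 143·0.00308815 + 3·0.0168063 = 0.4920 ms.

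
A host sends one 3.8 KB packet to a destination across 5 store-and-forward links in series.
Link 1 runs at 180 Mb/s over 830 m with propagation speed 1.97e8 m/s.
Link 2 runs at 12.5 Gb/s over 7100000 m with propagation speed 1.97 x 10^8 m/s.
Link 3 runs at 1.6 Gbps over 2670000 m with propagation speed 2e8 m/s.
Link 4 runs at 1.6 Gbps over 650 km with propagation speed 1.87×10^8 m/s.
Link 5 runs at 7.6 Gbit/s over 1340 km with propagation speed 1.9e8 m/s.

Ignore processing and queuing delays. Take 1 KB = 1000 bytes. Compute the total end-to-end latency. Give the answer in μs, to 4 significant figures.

60140 μs

L = 30400 bits.
Transmission delays (L/R per hop): 168.889, 2.432, 19, 19, 4 μs; sum = 213.321 μs.
Propagation delays (d/s per hop): 4.2132, 36040.6, 13350, 3475.94, 7052.63 μs; sum = 59923.4 μs.
End-to-end = 60140 μs.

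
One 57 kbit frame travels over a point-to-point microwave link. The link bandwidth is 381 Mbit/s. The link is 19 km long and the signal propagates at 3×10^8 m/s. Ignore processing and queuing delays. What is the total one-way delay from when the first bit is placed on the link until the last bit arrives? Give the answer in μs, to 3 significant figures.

213 μs

L = 57000 bits.
Transmission delay = L/R = 57000 / 381000000 = 149.606 μs.
Propagation delay = d/s = 19000 m / 300000000 m/s = 63.3333 μs.
Total = 213 μs.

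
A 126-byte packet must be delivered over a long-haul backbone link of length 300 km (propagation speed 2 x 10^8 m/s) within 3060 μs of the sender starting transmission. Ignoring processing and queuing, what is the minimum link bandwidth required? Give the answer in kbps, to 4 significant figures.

646.2 kbps

L = 1008 bits.
Propagation delay = 300000 / 200000000 = 1500 μs.
Transmission budget = 3060 − 1500 = 1560 μs.
R ≥ L / t_tx = 1008 bits / 0.00156 s = 646.2 kbps.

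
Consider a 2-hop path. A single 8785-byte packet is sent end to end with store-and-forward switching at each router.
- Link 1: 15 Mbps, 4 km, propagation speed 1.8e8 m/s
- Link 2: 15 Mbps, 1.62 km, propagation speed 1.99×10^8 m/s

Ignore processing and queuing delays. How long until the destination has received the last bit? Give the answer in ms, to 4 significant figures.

9.401 ms

L = 8785 × 8 = 70280 bits.
Transmission delay per hop = L/R = 70280/15000000 = 4.68533 ms; 2 hops → 9.37067 ms.
Propagation delays (d/s per hop): 0.0222222, 0.0081407 ms; sum = 0.0303629 ms.
End-to-end = 9.401 ms.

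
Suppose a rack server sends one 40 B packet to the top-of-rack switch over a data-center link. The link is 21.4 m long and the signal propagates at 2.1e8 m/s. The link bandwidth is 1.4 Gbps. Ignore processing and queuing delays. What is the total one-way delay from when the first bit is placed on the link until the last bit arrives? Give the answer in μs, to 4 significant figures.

L = 40 × 8 = 320 bits.
Transmission delay = L/R = 320 / 1400000000 = 0.228571 μs.
Propagation delay = d/s = 21.4 m / 210000000 m/s = 0.101905 μs.
Total = 0.3305 μs.

0.3305 μs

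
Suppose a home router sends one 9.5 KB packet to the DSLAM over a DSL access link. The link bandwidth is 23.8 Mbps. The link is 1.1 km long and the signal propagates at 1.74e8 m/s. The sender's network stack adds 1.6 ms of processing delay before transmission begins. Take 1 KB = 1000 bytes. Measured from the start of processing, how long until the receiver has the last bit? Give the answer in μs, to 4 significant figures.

4800 μs

L = 76000 bits.
Transmission delay = L/R = 76000 / 23800000 = 3193.28 μs.
Propagation delay = d/s = 1100 m / 174000000 m/s = 6.32184 μs.
Plus processing delay 1.6 ms = 1600 μs.
Total = 4800 μs.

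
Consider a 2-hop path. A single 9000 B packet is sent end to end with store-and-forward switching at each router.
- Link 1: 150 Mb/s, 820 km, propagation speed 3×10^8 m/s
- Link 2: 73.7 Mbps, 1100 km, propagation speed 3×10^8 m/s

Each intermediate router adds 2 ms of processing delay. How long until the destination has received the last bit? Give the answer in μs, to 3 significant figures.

9860 μs

L = 9000 × 8 = 72000 bits.
Transmission delays (L/R per hop): 480, 976.934 μs; sum = 1456.93 μs.
Propagation delays (d/s per hop): 2733.33, 3666.67 μs; sum = 6400 μs.
Processing at 1 router(s): 1 × 2 ms = 2000 μs.
End-to-end = 9860 μs.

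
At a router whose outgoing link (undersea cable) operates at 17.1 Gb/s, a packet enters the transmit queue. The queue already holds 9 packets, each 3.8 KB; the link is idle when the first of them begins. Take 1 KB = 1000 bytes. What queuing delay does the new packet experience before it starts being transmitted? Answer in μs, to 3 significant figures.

16.0 μs

Each queued packet: L/R = 30400/1.71e+10 = 1.77778 μs.
9 queued → 16 μs.
Queuing delay = 16.0 μs.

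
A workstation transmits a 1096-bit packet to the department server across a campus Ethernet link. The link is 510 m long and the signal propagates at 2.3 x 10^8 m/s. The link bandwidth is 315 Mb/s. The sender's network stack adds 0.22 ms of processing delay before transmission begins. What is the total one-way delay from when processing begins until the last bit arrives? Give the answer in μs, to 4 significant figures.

Transmission delay = L/R = 1096 / 315000000 = 3.47937 μs.
Propagation delay = d/s = 510 m / 2.3e+08 m/s = 2.21739 μs.
Plus processing delay 0.22 ms = 220 μs.
Total = 225.7 μs.

225.7 μs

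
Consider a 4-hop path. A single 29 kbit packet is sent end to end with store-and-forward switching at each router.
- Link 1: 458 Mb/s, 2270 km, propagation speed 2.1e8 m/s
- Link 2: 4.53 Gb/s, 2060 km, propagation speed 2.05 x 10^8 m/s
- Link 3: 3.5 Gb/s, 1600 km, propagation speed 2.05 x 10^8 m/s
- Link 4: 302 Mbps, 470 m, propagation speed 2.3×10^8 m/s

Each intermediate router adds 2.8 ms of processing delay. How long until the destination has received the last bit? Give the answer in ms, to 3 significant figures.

37.2 ms

L = 29000 bits.
Transmission delays (L/R per hop): 0.0633188, 0.00640177, 0.00828571, 0.0960265 ms; sum = 0.174033 ms.
Propagation delays (d/s per hop): 10.8095, 10.0488, 7.80488, 0.00204348 ms; sum = 28.6652 ms.
Processing at 3 router(s): 3 × 2.8 ms = 8.4 ms.
End-to-end = 37.2 ms.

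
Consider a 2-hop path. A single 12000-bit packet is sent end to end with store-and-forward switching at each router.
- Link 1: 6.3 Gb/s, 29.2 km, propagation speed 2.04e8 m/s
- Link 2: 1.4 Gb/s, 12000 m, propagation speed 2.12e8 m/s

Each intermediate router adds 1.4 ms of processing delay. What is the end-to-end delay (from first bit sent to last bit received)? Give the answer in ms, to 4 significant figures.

Transmission delays (L/R per hop): 0.00190476, 0.00857143 ms; sum = 0.0104762 ms.
Propagation delays (d/s per hop): 0.143137, 0.0566038 ms; sum = 0.199741 ms.
Processing at 1 router(s): 1 × 1.4 ms = 1.4 ms.
End-to-end = 1.610 ms.

1.610 ms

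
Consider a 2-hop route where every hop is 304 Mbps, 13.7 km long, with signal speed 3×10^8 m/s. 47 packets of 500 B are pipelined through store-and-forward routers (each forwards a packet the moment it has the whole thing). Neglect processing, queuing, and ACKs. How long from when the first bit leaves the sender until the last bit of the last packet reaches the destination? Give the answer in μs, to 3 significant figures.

Per-hop transmission t_tx = L/R = 4000/304000000 = 13.1579 μs.
Per-hop propagation t_prop = 13700/300000000 = 45.6667 μs.
Pipeline fill: first packet needs 2·t_tx to clear all hops; remaining 46 packets each add one t_tx.
Total = (2+47-1)·t_tx + 2·t_prop = 48·13.1579 + 2·45.6667 = 723 μs.

723 μs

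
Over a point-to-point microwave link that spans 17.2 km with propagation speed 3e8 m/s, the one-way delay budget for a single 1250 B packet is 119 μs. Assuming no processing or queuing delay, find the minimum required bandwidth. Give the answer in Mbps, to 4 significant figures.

L = 10000 bits.
Propagation delay = 17200 / 300000000 = 57.3333 μs.
Transmission budget = 119 − 57.3333 = 61.6667 μs.
R ≥ L / t_tx = 10000 bits / 6.16667e-05 s = 162.2 Mbps.

162.2 Mbps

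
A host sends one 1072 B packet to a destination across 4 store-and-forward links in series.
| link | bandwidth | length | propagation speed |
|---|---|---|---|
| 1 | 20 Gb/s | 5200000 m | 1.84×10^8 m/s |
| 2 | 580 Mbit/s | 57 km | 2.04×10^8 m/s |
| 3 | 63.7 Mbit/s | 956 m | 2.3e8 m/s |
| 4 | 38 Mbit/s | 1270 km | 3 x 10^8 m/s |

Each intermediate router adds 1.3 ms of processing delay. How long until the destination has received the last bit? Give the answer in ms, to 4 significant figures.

37.05 ms

L = 1072 × 8 = 8576 bits.
Transmission delays (L/R per hop): 0.0004288, 0.0147862, 0.134631, 0.225684 ms; sum = 0.37553 ms.
Propagation delays (d/s per hop): 28.2609, 0.279412, 0.00415652, 4.23333 ms; sum = 32.7778 ms.
Processing at 3 router(s): 3 × 1.3 ms = 3.9 ms.
End-to-end = 37.05 ms.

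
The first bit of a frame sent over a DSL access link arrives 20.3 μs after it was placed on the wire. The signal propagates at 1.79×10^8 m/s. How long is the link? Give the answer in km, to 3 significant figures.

3.63 km

d = s × t_prop = 179000000 × 2.03e-05 = 3.63 km.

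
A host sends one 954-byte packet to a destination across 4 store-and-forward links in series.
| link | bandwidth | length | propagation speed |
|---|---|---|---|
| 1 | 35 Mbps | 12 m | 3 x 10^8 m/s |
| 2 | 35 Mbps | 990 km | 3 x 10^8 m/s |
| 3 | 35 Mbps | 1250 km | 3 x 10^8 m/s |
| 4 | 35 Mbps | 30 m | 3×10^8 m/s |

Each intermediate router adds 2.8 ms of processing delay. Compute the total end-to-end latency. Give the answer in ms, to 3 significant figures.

16.7 ms

L = 954 × 8 = 7632 bits.
Transmission delay per hop = L/R = 7632/35000000 = 0.218057 ms; 4 hops → 0.872229 ms.
Propagation delays (d/s per hop): 4e-05, 3.3, 4.16667, 0.0001 ms; sum = 7.46681 ms.
Processing at 3 router(s): 3 × 2.8 ms = 8.4 ms.
End-to-end = 16.7 ms.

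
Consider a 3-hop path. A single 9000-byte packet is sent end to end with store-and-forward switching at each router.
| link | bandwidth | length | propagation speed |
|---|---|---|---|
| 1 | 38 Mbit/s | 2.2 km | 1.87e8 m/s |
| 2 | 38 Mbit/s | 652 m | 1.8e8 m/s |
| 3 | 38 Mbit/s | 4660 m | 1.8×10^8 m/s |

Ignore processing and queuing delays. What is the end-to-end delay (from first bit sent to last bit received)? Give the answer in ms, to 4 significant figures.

5.725 ms

L = 9000 × 8 = 72000 bits.
Transmission delay per hop = L/R = 72000/38000000 = 1.89474 ms; 3 hops → 5.68421 ms.
Propagation delays (d/s per hop): 0.0117647, 0.00362222, 0.0258889 ms; sum = 0.0412758 ms.
End-to-end = 5.725 ms.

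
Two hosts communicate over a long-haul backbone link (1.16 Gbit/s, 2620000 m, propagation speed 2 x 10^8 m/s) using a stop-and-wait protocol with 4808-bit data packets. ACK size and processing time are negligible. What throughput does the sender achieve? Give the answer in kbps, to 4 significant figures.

t_tx = L/R = 4808/1160000000 = 4.14483e-06 s.
t_prop = 2620000/200000000 = 0.0131 s; RTT = 0.0262 s.
Cycle = t_tx + RTT = 0.0262041 s.
Throughput = L / cycle = 4808 / 0.0262041 = 183.5 kbps.

183.5 kbps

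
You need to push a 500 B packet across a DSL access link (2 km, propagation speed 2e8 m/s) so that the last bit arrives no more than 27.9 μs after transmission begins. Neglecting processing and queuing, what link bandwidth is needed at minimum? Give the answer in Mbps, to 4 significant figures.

L = 4000 bits.
Propagation delay = 2000 / 200000000 = 10 μs.
Transmission budget = 27.9 − 10 = 17.9 μs.
R ≥ L / t_tx = 4000 bits / 1.79e-05 s = 223.5 Mbps.

223.5 Mbps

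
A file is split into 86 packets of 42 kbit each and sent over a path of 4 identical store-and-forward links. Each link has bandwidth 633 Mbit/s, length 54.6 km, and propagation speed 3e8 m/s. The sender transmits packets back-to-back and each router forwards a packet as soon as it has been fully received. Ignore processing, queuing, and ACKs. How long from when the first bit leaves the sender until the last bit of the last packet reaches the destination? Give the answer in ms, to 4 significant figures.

Per-hop transmission t_tx = L/R = 42000/633000000 = 0.0663507 ms.
Per-hop propagation t_prop = 54600/300000000 = 0.182 ms.
Pipeline fill: first packet needs 4·t_tx to clear all hops; remaining 85 packets each add one t_tx.
Total = (4+86-1)·t_tx + 4·t_prop = 89·0.0663507 + 4·0.182 = 6.633 ms.

6.633 ms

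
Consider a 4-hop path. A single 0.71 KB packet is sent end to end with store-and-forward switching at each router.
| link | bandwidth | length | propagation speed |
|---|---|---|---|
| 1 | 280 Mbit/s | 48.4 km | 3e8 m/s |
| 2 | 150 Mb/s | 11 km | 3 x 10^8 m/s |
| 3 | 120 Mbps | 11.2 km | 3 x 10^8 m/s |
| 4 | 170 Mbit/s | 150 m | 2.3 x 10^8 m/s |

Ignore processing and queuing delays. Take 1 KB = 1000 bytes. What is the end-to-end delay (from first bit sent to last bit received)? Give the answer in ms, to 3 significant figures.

L = 5680 bits.
Transmission delays (L/R per hop): 0.0202857, 0.0378667, 0.0473333, 0.0334118 ms; sum = 0.138897 ms.
Propagation delays (d/s per hop): 0.161333, 0.0366667, 0.0373333, 0.000652174 ms; sum = 0.235986 ms.
End-to-end = 0.375 ms.

0.375 ms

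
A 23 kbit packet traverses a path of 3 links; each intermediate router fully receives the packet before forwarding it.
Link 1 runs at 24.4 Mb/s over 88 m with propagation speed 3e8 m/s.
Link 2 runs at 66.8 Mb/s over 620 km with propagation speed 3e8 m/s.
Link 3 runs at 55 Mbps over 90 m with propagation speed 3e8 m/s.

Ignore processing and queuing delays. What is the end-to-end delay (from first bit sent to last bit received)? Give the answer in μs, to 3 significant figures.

L = 23000 bits.
Transmission delays (L/R per hop): 942.623, 344.311, 418.182 μs; sum = 1705.12 μs.
Propagation delays (d/s per hop): 0.293333, 2066.67, 0.3 μs; sum = 2067.26 μs.
End-to-end = 3770 μs.

3770 μs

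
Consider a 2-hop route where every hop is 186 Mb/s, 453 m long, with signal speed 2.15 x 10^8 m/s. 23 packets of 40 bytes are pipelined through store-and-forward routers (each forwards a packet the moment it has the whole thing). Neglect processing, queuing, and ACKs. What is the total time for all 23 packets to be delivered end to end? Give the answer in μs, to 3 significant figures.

45.5 μs

Per-hop transmission t_tx = L/R = 320/186000000 = 1.72043 μs.
Per-hop propagation t_prop = 453/215000000 = 2.10698 μs.
Pipeline fill: first packet needs 2·t_tx to clear all hops; remaining 22 packets each add one t_tx.
Total = (2+23-1)·t_tx + 2·t_prop = 24·1.72043 + 2·2.10698 = 45.5 μs.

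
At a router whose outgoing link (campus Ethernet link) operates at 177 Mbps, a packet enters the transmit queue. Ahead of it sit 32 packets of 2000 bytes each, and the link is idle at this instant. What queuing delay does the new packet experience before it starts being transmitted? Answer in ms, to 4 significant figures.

Each queued packet: L/R = 16000/177000000 = 0.0903955 ms.
32 queued → 2.89266 ms.
Queuing delay = 2.893 ms.

2.893 ms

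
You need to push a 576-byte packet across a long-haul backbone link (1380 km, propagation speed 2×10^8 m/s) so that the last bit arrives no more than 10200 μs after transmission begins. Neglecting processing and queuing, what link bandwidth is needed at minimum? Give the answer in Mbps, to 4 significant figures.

L = 4608 bits.
Propagation delay = 1380000 / 200000000 = 6900 μs.
Transmission budget = 10200 − 6900 = 3300 μs.
R ≥ L / t_tx = 4608 bits / 0.0033 s = 1.396 Mbps.

1.396 Mbps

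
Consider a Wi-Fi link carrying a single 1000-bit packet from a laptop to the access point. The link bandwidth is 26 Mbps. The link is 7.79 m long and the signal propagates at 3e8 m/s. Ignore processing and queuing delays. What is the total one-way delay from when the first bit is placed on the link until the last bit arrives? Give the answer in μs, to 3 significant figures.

38.5 μs

Transmission delay = L/R = 1000 / 26000000 = 38.4615 μs.
Propagation delay = d/s = 7.79 m / 300000000 m/s = 0.0259667 μs.
Total = 38.5 μs.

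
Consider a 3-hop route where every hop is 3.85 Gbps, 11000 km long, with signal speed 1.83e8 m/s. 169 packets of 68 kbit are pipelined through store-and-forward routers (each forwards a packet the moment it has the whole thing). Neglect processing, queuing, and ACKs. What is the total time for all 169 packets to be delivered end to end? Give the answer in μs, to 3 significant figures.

183000 μs

Per-hop transmission t_tx = L/R = 68000/3850000000 = 17.6623 μs.
Per-hop propagation t_prop = 11000000/183000000 = 60109.3 μs.
Pipeline fill: first packet needs 3·t_tx to clear all hops; remaining 168 packets each add one t_tx.
Total = (3+169-1)·t_tx + 3·t_prop = 171·17.6623 + 3·60109.3 = 183000 μs.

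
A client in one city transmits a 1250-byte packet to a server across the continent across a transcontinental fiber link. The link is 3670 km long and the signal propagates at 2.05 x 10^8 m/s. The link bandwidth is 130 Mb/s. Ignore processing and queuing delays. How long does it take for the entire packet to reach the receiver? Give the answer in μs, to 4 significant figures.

L = 1250 × 8 = 10000 bits.
Transmission delay = L/R = 10000 / 130000000 = 76.9231 μs.
Propagation delay = d/s = 3670000 m / 2.05e+08 m/s = 17902.4 μs.
Total = 17980 μs.

17980 μs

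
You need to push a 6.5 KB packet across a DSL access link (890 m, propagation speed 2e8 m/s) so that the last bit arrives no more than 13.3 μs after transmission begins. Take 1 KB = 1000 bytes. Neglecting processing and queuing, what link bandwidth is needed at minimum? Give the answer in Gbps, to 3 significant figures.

L = 52000 bits.
Propagation delay = 890 / 200000000 = 4.45 μs.
Transmission budget = 13.3 − 4.45 = 8.85 μs.
R ≥ L / t_tx = 52000 bits / 8.85e-06 s = 5.88 Gbps.

5.88 Gbps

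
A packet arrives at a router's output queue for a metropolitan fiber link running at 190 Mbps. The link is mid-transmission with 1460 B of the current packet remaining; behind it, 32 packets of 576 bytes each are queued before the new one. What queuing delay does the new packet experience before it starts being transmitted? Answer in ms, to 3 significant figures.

0.838 ms

Each queued packet: L/R = 4608/190000000 = 0.0242526 ms.
32 queued → 0.776084 ms.
Plus remaining 11680 bits of current packet: 0.0614737 ms.
Queuing delay = 0.838 ms.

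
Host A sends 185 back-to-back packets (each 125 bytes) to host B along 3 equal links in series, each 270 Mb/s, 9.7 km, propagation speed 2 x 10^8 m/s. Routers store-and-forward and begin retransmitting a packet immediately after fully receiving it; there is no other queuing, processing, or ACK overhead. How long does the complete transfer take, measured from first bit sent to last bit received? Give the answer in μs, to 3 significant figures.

Per-hop transmission t_tx = L/R = 1000/270000000 = 3.7037 μs.
Per-hop propagation t_prop = 9700/200000000 = 48.5 μs.
Pipeline fill: first packet needs 3·t_tx to clear all hops; remaining 184 packets each add one t_tx.
Total = (3+185-1)·t_tx + 3·t_prop = 187·3.7037 + 3·48.5 = 838 μs.

838 μs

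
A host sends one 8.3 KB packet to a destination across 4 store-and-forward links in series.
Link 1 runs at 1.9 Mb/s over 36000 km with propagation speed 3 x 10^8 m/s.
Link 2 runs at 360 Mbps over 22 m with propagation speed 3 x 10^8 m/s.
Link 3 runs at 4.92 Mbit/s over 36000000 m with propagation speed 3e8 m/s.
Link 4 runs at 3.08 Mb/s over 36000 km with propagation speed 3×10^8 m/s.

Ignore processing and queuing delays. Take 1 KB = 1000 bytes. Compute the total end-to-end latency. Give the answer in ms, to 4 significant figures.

L = 66400 bits.
Transmission delays (L/R per hop): 34.9474, 0.184444, 13.4959, 21.5584 ms; sum = 70.1862 ms.
Propagation delays (d/s per hop): 120, 7.33333e-05, 120, 120 ms; sum = 360 ms.
End-to-end = 430.2 ms.

430.2 ms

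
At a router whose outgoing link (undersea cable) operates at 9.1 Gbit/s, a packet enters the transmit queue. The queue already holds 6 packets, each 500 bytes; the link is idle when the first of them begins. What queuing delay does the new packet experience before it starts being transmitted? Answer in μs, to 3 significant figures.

2.64 μs

Each queued packet: L/R = 4000/9100000000 = 0.43956 μs.
6 queued → 2.63736 μs.
Queuing delay = 2.64 μs.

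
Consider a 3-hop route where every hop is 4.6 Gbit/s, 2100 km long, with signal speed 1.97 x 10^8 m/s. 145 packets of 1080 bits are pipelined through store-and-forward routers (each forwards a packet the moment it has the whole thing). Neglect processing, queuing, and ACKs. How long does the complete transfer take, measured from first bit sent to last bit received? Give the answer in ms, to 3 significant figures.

32.0 ms

Per-hop transmission t_tx = L/R = 1080/4600000000 = 0.000234783 ms.
Per-hop propagation t_prop = 2100000/197000000 = 10.6599 ms.
Pipeline fill: first packet needs 3·t_tx to clear all hops; remaining 144 packets each add one t_tx.
Total = (3+145-1)·t_tx + 3·t_prop = 147·0.000234783 + 3·10.6599 = 32.0 ms.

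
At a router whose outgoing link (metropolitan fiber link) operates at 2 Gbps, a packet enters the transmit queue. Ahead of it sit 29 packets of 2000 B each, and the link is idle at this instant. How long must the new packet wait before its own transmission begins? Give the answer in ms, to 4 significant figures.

Each queued packet: L/R = 16000/2000000000 = 0.008 ms.
29 queued → 0.232 ms.
Queuing delay = 0.2320 ms.

0.2320 ms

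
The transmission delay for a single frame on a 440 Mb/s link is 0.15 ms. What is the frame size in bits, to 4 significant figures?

66000 bits

L = R × t_tx = 440000000 b/s × 0.00015 s = 66000 bits.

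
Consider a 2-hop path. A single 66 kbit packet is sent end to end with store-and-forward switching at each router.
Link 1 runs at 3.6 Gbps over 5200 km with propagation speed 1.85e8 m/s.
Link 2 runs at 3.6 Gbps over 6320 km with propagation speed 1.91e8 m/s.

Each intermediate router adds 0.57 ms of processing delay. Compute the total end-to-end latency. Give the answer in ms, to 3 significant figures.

61.8 ms

L = 66000 bits.
Transmission delay per hop = L/R = 66000/3600000000 = 0.0183333 ms; 2 hops → 0.0366667 ms.
Propagation delays (d/s per hop): 28.1081, 33.089 ms; sum = 61.1971 ms.
Processing at 1 router(s): 1 × 0.57 ms = 0.57 ms.
End-to-end = 61.8 ms.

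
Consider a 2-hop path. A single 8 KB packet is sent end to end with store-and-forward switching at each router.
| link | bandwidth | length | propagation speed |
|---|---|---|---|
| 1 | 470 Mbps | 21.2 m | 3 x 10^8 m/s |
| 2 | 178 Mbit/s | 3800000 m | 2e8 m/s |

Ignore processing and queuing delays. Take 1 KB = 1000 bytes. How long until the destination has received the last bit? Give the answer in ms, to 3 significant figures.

19.5 ms

L = 64000 bits.
Transmission delays (L/R per hop): 0.13617, 0.359551 ms; sum = 0.495721 ms.
Propagation delays (d/s per hop): 7.06667e-05, 19 ms; sum = 19.0001 ms.
End-to-end = 19.5 ms.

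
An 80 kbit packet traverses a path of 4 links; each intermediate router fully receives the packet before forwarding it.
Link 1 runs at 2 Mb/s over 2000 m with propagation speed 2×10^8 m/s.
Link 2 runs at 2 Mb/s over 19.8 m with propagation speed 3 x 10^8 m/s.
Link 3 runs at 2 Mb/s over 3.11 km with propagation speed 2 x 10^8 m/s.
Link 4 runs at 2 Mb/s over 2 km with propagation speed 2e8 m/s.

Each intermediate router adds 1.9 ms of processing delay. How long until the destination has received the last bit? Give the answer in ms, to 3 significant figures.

166 ms

L = 80000 bits.
Transmission delay per hop = L/R = 80000/2000000 = 40 ms; 4 hops → 160 ms.
Propagation delays (d/s per hop): 0.01, 6.6e-05, 0.01555, 0.01 ms; sum = 0.035616 ms.
Processing at 3 router(s): 3 × 1.9 ms = 5.7 ms.
End-to-end = 166 ms.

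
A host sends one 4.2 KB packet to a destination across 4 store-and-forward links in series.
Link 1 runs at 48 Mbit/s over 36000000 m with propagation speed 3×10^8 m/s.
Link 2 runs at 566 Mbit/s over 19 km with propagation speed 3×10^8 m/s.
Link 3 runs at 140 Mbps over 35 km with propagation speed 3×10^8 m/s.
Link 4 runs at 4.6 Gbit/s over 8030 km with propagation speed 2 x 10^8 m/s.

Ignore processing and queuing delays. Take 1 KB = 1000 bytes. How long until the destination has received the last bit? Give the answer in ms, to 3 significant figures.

L = 33600 bits.
Transmission delays (L/R per hop): 0.7, 0.059364, 0.24, 0.00730435 ms; sum = 1.00667 ms.
Propagation delays (d/s per hop): 120, 0.0633333, 0.116667, 40.15 ms; sum = 160.33 ms.
End-to-end = 161 ms.

161 ms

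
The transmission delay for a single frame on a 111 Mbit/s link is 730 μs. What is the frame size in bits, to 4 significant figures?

L = R × t_tx = 111000000 b/s × 0.00073 s = 81030 bits.

81030 bits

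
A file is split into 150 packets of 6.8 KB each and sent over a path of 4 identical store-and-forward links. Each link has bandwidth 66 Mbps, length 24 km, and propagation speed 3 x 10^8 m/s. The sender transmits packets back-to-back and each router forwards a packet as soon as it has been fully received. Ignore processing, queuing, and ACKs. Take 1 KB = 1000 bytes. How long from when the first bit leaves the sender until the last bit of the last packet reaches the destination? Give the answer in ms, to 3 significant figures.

126 ms

Per-hop transmission t_tx = L/R = 54400/66000000 = 0.824242 ms.
Per-hop propagation t_prop = 24000/300000000 = 0.08 ms.
Pipeline fill: first packet needs 4·t_tx to clear all hops; remaining 149 packets each add one t_tx.
Total = (4+150-1)·t_tx + 4·t_prop = 153·0.824242 + 4·0.08 = 126 ms.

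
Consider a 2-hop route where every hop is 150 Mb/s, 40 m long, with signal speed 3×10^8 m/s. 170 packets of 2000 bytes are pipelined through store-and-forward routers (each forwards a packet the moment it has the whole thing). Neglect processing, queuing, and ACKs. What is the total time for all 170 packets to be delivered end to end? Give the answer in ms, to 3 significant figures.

18.2 ms

Per-hop transmission t_tx = L/R = 16000/150000000 = 0.106667 ms.
Per-hop propagation t_prop = 40/300000000 = 0.000133333 ms.
Pipeline fill: first packet needs 2·t_tx to clear all hops; remaining 169 packets each add one t_tx.
Total = (2+170-1)·t_tx + 2·t_prop = 171·0.106667 + 2·0.000133333 = 18.2 ms.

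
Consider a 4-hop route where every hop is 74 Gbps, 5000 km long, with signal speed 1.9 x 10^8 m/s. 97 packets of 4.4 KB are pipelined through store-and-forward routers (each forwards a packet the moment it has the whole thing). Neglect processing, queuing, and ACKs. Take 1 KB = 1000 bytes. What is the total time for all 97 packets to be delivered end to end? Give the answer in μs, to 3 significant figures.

105000 μs

Per-hop transmission t_tx = L/R = 35200/74000000000 = 0.475676 μs.
Per-hop propagation t_prop = 5000000/190000000 = 26315.8 μs.
Pipeline fill: first packet needs 4·t_tx to clear all hops; remaining 96 packets each add one t_tx.
Total = (4+97-1)·t_tx + 4·t_prop = 100·0.475676 + 4·26315.8 = 105000 μs.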